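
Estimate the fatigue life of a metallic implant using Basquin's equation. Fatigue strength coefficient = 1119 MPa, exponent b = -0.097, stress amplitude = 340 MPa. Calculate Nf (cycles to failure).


sigma_a = sigma_f' * (2Nf)^b
2Nf = (sigma_a/sigma_f')^(1/b)
2Nf = (340/1119)^(1/-0.097)
2Nf = 215534.71
Nf = 1.078e+05


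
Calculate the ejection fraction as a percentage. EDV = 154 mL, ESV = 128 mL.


SV = EDV - ESV = 154 - 128 = 26 mL
EF = SV/EDV * 100 = 26/154 * 100
EF = 16.88%


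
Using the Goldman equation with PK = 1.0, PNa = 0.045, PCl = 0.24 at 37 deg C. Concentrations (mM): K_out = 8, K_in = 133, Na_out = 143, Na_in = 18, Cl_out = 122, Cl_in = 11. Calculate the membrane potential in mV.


Vm = (RT/F)*ln((PK*Ko + PNa*Nao + PCl*Cli)/(PK*Ki + PNa*Nai + PCl*Clo))
Numer = 17.075, Denom = 163.09
Vm = -60.31 mV


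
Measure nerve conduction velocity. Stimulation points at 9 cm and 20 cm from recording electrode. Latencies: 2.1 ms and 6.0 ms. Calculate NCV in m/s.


Distance = (20 - 9) / 100 = 0.11 m
dt = (6.0 - 2.1) / 1000 = 0.0039 s
NCV = dist / dt = 28.21 m/s


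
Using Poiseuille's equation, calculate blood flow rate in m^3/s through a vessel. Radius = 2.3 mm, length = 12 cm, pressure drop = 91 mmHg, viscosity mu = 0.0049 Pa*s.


Q = pi*r^4*dP / (8*mu*L)
r = 0.0023 m, L = 0.12 m
dP = 91 mmHg = 12132.302 Pa
Q = 2.2674e-04 m^3/s


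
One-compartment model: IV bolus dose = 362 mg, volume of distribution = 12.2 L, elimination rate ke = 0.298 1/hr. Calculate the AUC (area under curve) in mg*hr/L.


C0 = Dose/Vd = 362/12.2 = 29.6721 mg/L
AUC = C0/ke = 29.6721/0.298
AUC = 99.57 mg*hr/L


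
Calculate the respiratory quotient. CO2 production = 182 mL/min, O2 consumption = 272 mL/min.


RQ = VCO2 / VO2
RQ = 182 / 272
RQ = 0.6691


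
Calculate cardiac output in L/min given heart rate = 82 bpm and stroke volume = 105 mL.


CO = HR * SV
CO = 82 * 105 / 1000
CO = 8.61 L/min


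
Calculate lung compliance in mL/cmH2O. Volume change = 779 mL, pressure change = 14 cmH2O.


C = dV / dP
C = 779 / 14
C = 55.64 mL/cmH2O


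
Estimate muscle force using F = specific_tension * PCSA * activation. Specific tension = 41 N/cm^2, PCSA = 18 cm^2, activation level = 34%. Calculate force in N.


F = sigma * PCSA * activation
F = 41 * 18 * 0.34
F = 250.9 N


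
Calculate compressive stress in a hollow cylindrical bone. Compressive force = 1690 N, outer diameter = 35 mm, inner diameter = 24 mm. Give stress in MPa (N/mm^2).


A = pi*(r_o^2 - r_i^2)
r_o = 17.5 mm, r_i = 12 mm
A = 509.723 mm^2
sigma = F/A = 1690 / 509.723
sigma = 3.316 MPa


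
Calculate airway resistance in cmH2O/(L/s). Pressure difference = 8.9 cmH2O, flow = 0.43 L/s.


R = dP / flow
R = 8.9 / 0.43
R = 20.7 cmH2O/(L/s)


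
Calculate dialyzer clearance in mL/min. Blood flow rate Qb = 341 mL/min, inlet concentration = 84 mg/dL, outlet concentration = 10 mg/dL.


K = Qb * (Cb_in - Cb_out) / Cb_in
K = 341 * (84 - 10) / 84
K = 300.4 mL/min


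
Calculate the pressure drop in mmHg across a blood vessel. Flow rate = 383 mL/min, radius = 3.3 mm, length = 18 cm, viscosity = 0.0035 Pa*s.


dP = 8*mu*L*Q / (pi*r^4)
Q = 383 mL/min = 6.38333e-06 m^3/s
dP = 86.352 Pa = 86.352 / 133.322 mmHg = 0.6477 mmHg


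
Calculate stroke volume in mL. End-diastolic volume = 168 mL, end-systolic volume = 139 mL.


SV = EDV - ESV
SV = 168 - 139
SV = 29 mL


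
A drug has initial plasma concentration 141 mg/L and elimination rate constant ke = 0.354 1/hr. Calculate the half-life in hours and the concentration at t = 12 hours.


t_half = ln(2) / ke = 0.693147 / 0.354 = 1.958 hr
C(t) = C0 * exp(-ke*t) = 141 * exp(-0.354*12)
C(12) = 2.015 mg/L


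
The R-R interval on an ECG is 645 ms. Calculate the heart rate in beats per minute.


HR = 60 / RR_interval(s)
RR = 645 ms = 0.645 s
HR = 60 / 0.645 = 93.02 bpm


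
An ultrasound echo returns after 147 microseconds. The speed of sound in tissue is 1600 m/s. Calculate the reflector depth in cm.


depth = c * t / 2
t = 147 us = 1.4700e-04 s
depth = 1600 * 1.4700e-04 / 2
depth = 0.1176 m = 11.76 cm


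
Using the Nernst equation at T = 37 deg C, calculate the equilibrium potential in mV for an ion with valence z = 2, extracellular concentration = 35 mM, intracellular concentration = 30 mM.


E = (RT/(zF)) * ln(C_out/C_in)
T = 37 + 273.15 = 310.15 K
E = (8.314 * 310.15 / (2 * 96485)) * ln(35/30)
E = 2.06 mV


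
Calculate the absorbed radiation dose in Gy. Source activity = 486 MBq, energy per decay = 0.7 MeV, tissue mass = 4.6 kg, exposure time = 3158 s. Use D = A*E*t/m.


A = 486 MBq = 4.8600e+08 Bq
E = 0.7 MeV = 1.1214e-13 J
D = A*E*t/m = 4.8600e+08*1.1214e-13*3158/4.6
D = 0.03742 Gy


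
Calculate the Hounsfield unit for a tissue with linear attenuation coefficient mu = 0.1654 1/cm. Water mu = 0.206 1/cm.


HU = ((mu_tissue - mu_water) / mu_water) * 1000
HU = ((0.1654 - 0.206) / 0.206) * 1000
HU = -197.1


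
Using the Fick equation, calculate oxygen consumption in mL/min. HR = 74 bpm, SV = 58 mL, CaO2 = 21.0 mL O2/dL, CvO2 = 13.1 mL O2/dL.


CO = HR*SV = 74*58/1000 = 4.292 L/min
a-v O2 diff = 21.0 - 13.1 = 7.9 mL/dL
VO2 = CO * (CaO2-CvO2) * 10 dL/L
VO2 = 4.292 * 7.9 * 10
VO2 = 339.1 mL/min


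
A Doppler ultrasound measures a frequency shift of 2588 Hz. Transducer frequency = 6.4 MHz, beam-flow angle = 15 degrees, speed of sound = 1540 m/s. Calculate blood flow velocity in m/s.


v = fd * c / (2 * f0 * cos(theta))
v = 2588 * 1540 / (2 * 6.4000e+06 * cos(15))
v = 0.3224 m/s


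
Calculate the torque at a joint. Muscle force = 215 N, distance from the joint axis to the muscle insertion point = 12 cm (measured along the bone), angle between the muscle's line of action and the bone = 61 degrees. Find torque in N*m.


Torque = F * d * sin(theta)   (moment arm = d*sin(theta))
d = 12 cm = 0.12 m
Torque = 215 * 0.12 * sin(61)
Torque = 22.57 N*m


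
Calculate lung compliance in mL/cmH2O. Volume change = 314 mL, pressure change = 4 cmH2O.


C = dV / dP
C = 314 / 4
C = 78.5 mL/cmH2O


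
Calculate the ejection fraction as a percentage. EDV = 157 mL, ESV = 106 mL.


SV = EDV - ESV = 157 - 106 = 51 mL
EF = SV/EDV * 100 = 51/157 * 100
EF = 32.48%


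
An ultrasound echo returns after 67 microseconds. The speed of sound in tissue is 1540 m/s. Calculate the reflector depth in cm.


depth = c * t / 2
t = 67 us = 6.7000e-05 s
depth = 1540 * 6.7000e-05 / 2
depth = 0.05159 m = 5.159 cm


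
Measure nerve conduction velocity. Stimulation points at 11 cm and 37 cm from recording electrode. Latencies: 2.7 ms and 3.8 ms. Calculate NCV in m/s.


Distance = (37 - 11) / 100 = 0.26 m
dt = (3.8 - 2.7) / 1000 = 0.0011 s
NCV = dist / dt = 236.4 m/s


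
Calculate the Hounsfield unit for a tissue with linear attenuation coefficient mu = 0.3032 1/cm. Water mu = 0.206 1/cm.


HU = ((mu_tissue - mu_water) / mu_water) * 1000
HU = ((0.3032 - 0.206) / 0.206) * 1000
HU = 471.8


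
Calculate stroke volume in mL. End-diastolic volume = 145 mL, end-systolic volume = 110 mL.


SV = EDV - ESV
SV = 145 - 110
SV = 35 mL


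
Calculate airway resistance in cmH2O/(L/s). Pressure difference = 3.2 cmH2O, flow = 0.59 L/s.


R = dP / flow
R = 3.2 / 0.59
R = 5.424 cmH2O/(L/s)


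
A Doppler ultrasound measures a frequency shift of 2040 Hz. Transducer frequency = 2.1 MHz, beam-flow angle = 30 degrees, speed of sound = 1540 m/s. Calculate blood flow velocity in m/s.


v = fd * c / (2 * f0 * cos(theta))
v = 2040 * 1540 / (2 * 2.1000e+06 * cos(30))
v = 0.8637 m/s


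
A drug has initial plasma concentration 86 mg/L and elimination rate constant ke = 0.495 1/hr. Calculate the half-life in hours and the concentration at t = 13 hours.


t_half = ln(2) / ke = 0.693147 / 0.495 = 1.4 hr
C(t) = C0 * exp(-ke*t) = 86 * exp(-0.495*13)
C(13) = 0.138 mg/L


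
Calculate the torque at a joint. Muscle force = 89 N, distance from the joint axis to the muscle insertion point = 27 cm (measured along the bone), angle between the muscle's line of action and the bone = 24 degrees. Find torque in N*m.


Torque = F * d * sin(theta)   (moment arm = d*sin(theta))
d = 27 cm = 0.27 m
Torque = 89 * 0.27 * sin(24)
Torque = 9.774 N*m


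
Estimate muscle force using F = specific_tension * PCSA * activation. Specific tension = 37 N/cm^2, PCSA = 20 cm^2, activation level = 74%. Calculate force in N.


F = sigma * PCSA * activation
F = 37 * 20 * 0.74
F = 547.6 N


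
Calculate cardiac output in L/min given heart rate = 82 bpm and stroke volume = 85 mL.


CO = HR * SV
CO = 82 * 85 / 1000
CO = 6.97 L/min


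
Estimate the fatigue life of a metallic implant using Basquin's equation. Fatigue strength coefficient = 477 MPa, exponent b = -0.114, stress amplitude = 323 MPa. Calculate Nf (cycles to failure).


sigma_a = sigma_f' * (2Nf)^b
2Nf = (sigma_a/sigma_f')^(1/b)
2Nf = (323/477)^(1/-0.114)
2Nf = 30.56517
Nf = 15.28


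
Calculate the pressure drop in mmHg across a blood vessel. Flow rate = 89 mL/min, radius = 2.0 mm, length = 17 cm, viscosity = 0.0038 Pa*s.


dP = 8*mu*L*Q / (pi*r^4)
Q = 89 mL/min = 1.48333e-06 m^3/s
dP = 152.507 Pa = 152.507 / 133.322 mmHg = 1.144 mmHg


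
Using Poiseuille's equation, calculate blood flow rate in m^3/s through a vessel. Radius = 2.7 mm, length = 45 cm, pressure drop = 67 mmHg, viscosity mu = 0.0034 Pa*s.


Q = pi*r^4*dP / (8*mu*L)
r = 0.0027 m, L = 0.45 m
dP = 67 mmHg = 8932.574 Pa
Q = 1.2184e-04 m^3/s


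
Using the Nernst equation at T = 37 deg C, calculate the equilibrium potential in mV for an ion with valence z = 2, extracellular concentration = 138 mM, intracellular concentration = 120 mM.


E = (RT/(zF)) * ln(C_out/C_in)
T = 37 + 273.15 = 310.15 K
E = (8.314 * 310.15 / (2 * 96485)) * ln(138/120)
E = 1.868 mV


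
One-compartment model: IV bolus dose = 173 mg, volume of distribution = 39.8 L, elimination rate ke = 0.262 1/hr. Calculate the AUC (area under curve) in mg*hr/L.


C0 = Dose/Vd = 173/39.8 = 4.34673 mg/L
AUC = C0/ke = 4.34673/0.262
AUC = 16.59 mg*hr/L


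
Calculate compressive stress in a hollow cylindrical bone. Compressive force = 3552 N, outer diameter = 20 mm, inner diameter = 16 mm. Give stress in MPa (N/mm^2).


A = pi*(r_o^2 - r_i^2)
r_o = 10 mm, r_i = 8 mm
A = 113.097 mm^2
sigma = F/A = 3552 / 113.097
sigma = 31.41 MPa


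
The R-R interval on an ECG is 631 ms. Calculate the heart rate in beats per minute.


HR = 60 / RR_interval(s)
RR = 631 ms = 0.631 s
HR = 60 / 0.631 = 95.09 bpm


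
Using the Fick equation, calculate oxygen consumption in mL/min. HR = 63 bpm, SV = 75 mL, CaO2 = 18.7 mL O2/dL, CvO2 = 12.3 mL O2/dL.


CO = HR*SV = 63*75/1000 = 4.725 L/min
a-v O2 diff = 18.7 - 12.3 = 6.4 mL/dL
VO2 = CO * (CaO2-CvO2) * 10 dL/L
VO2 = 4.725 * 6.4 * 10
VO2 = 302.4 mL/min


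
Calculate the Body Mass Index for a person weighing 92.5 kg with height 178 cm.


BMI = weight / height^2
height = 178 cm = 1.78 m
BMI = 92.5 / 1.78^2
BMI = 29.19 kg/m^2


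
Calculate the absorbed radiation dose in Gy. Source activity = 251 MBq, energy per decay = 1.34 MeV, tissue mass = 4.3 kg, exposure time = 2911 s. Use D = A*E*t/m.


A = 251 MBq = 2.5100e+08 Bq
E = 1.34 MeV = 2.14668e-13 J
D = A*E*t/m = 2.5100e+08*2.14668e-13*2911/4.3
D = 0.03648 Gy


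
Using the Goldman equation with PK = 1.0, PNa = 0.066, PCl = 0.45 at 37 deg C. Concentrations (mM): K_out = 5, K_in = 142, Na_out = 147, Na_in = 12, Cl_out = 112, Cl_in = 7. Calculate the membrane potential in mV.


Vm = (RT/F)*ln((PK*Ko + PNa*Nao + PCl*Cli)/(PK*Ki + PNa*Nai + PCl*Clo))
Numer = 17.852, Denom = 193.192
Vm = -63.65 mV


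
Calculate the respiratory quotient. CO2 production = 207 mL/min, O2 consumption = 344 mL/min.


RQ = VCO2 / VO2
RQ = 207 / 344
RQ = 0.6017


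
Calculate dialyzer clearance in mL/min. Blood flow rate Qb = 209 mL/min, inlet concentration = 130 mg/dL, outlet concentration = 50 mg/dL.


K = Qb * (Cb_in - Cb_out) / Cb_in
K = 209 * (130 - 50) / 130
K = 128.6 mL/min


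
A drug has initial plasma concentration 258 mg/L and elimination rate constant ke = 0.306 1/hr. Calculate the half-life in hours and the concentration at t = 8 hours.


t_half = ln(2) / ke = 0.693147 / 0.306 = 2.265 hr
C(t) = C0 * exp(-ke*t) = 258 * exp(-0.306*8)
C(8) = 22.31 mg/L


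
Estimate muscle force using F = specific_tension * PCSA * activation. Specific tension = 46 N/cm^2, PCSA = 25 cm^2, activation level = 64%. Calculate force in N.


F = sigma * PCSA * activation
F = 46 * 25 * 0.64
F = 736 N


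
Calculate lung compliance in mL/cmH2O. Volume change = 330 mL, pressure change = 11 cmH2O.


C = dV / dP
C = 330 / 11
C = 30 mL/cmH2O


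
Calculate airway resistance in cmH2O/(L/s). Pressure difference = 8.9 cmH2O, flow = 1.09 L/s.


R = dP / flow
R = 8.9 / 1.09
R = 8.165 cmH2O/(L/s)


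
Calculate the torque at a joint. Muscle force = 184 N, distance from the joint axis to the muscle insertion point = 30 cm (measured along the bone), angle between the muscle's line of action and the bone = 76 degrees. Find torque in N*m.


Torque = F * d * sin(theta)   (moment arm = d*sin(theta))
d = 30 cm = 0.3 m
Torque = 184 * 0.3 * sin(76)
Torque = 53.56 N*m


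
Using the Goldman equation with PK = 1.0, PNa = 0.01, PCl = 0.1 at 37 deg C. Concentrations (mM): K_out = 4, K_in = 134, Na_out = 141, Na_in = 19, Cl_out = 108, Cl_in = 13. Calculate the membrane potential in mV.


Vm = (RT/F)*ln((PK*Ko + PNa*Nao + PCl*Cli)/(PK*Ki + PNa*Nai + PCl*Clo))
Numer = 6.71, Denom = 144.99
Vm = -82.13 mV


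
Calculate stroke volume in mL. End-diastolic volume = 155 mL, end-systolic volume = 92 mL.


SV = EDV - ESV
SV = 155 - 92
SV = 63 mL


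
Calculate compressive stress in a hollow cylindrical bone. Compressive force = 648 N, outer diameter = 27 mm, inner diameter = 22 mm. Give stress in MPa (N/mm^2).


A = pi*(r_o^2 - r_i^2)
r_o = 13.5 mm, r_i = 11 mm
A = 192.423 mm^2
sigma = F/A = 648 / 192.423
sigma = 3.368 MPa


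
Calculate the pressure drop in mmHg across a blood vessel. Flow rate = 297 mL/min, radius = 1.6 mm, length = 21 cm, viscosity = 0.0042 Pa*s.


dP = 8*mu*L*Q / (pi*r^4)
Q = 297 mL/min = 4.95e-06 m^3/s
dP = 1696.42 Pa = 1696.42 / 133.322 mmHg = 12.72 mmHg


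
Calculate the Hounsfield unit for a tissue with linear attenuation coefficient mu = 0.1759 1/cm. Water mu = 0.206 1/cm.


HU = ((mu_tissue - mu_water) / mu_water) * 1000
HU = ((0.1759 - 0.206) / 0.206) * 1000
HU = -146.1


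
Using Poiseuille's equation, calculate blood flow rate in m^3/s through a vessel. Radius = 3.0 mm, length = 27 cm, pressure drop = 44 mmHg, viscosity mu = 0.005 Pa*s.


Q = pi*r^4*dP / (8*mu*L)
r = 0.003 m, L = 0.27 m
dP = 44 mmHg = 5866.168 Pa
Q = 1.3822e-04 m^3/s


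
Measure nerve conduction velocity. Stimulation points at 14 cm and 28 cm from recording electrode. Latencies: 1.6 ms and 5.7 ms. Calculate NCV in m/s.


Distance = (28 - 14) / 100 = 0.14 m
dt = (5.7 - 1.6) / 1000 = 0.0041 s
NCV = dist / dt = 34.15 m/s


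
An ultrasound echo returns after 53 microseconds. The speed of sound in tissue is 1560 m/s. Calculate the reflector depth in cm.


depth = c * t / 2
t = 53 us = 5.3000e-05 s
depth = 1560 * 5.3000e-05 / 2
depth = 0.04134 m = 4.134 cm


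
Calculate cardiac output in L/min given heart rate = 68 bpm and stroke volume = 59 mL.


CO = HR * SV
CO = 68 * 59 / 1000
CO = 4.012 L/min


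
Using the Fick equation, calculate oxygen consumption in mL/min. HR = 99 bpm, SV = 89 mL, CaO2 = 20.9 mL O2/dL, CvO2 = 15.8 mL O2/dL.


CO = HR*SV = 99*89/1000 = 8.811 L/min
a-v O2 diff = 20.9 - 15.8 = 5.1 mL/dL
VO2 = CO * (CaO2-CvO2) * 10 dL/L
VO2 = 8.811 * 5.1 * 10
VO2 = 449.4 mL/min


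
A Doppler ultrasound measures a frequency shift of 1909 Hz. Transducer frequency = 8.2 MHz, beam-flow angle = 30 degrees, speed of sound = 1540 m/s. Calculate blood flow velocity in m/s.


v = fd * c / (2 * f0 * cos(theta))
v = 1909 * 1540 / (2 * 8.2000e+06 * cos(30))
v = 0.207 m/s


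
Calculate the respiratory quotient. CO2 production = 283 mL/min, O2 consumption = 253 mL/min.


RQ = VCO2 / VO2
RQ = 283 / 253
RQ = 1.119


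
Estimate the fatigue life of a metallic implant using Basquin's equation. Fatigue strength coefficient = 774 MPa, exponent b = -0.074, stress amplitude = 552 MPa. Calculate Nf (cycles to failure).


sigma_a = sigma_f' * (2Nf)^b
2Nf = (sigma_a/sigma_f')^(1/b)
2Nf = (552/774)^(1/-0.074)
2Nf = 96.340574
Nf = 48.17


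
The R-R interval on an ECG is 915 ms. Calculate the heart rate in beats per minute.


HR = 60 / RR_interval(s)
RR = 915 ms = 0.915 s
HR = 60 / 0.915 = 65.57 bpm


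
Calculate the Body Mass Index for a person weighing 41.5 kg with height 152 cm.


BMI = weight / height^2
height = 152 cm = 1.52 m
BMI = 41.5 / 1.52^2
BMI = 17.96 kg/m^2


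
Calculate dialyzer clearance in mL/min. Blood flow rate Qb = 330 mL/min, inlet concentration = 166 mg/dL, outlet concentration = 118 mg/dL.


K = Qb * (Cb_in - Cb_out) / Cb_in
K = 330 * (166 - 118) / 166
K = 95.42 mL/min


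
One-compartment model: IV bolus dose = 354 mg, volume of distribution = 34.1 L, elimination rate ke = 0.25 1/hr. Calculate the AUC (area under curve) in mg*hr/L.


C0 = Dose/Vd = 354/34.1 = 10.3812 mg/L
AUC = C0/ke = 10.3812/0.25
AUC = 41.52 mg*hr/L


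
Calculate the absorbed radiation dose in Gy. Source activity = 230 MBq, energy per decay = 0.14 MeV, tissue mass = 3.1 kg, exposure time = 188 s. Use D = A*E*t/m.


A = 230 MBq = 2.3000e+08 Bq
E = 0.14 MeV = 2.2428e-14 J
D = A*E*t/m = 2.3000e+08*2.2428e-14*188/3.1
D = 3.1283e-04 Gy


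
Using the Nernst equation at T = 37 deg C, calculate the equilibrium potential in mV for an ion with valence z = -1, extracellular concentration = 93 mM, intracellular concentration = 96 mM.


E = (RT/(zF)) * ln(C_out/C_in)
T = 37 + 273.15 = 310.15 K
E = (8.314 * 310.15 / (-1 * 96485)) * ln(93/96)
E = 0.8485 mV


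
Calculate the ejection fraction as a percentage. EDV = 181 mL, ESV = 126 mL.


SV = EDV - ESV = 181 - 126 = 55 mL
EF = SV/EDV * 100 = 55/181 * 100
EF = 30.39%


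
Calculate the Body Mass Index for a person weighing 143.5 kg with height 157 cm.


BMI = weight / height^2
height = 157 cm = 1.57 m
BMI = 143.5 / 1.57^2
BMI = 58.22 kg/m^2


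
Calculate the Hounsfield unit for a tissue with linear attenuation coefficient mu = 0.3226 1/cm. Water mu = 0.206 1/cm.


HU = ((mu_tissue - mu_water) / mu_water) * 1000
HU = ((0.3226 - 0.206) / 0.206) * 1000
HU = 566


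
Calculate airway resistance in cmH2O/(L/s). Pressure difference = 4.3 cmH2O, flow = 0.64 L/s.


R = dP / flow
R = 4.3 / 0.64
R = 6.719 cmH2O/(L/s)


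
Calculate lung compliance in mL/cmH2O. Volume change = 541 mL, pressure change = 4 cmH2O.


C = dV / dP
C = 541 / 4
C = 135.2 mL/cmH2O


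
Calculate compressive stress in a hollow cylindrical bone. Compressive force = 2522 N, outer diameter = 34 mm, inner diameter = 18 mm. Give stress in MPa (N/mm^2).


A = pi*(r_o^2 - r_i^2)
r_o = 17 mm, r_i = 9 mm
A = 653.451 mm^2
sigma = F/A = 2522 / 653.451
sigma = 3.86 MPa


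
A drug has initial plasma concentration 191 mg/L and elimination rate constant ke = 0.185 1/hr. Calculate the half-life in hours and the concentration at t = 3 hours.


t_half = ln(2) / ke = 0.693147 / 0.185 = 3.747 hr
C(t) = C0 * exp(-ke*t) = 191 * exp(-0.185*3)
C(3) = 109.6 mg/L


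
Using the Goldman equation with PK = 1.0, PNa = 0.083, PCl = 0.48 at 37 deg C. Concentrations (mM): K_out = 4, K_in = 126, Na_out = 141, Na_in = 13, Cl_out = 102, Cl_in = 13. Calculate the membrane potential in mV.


Vm = (RT/F)*ln((PK*Ko + PNa*Nao + PCl*Cli)/(PK*Ki + PNa*Nai + PCl*Clo))
Numer = 21.943, Denom = 176.039
Vm = -55.65 mV


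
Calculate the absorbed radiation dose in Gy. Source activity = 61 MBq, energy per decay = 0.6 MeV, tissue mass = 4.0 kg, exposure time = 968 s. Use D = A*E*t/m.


A = 61 MBq = 6.1000e+07 Bq
E = 0.6 MeV = 9.612e-14 J
D = A*E*t/m = 6.1000e+07*9.612e-14*968/4.0
D = 0.001419 Gy


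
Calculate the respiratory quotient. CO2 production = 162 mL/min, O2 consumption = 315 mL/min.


RQ = VCO2 / VO2
RQ = 162 / 315
RQ = 0.5143


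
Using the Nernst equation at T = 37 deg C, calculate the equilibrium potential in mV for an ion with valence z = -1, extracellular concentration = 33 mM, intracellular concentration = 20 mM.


E = (RT/(zF)) * ln(C_out/C_in)
T = 37 + 273.15 = 310.15 K
E = (8.314 * 310.15 / (-1 * 96485)) * ln(33/20)
E = -13.38 mV


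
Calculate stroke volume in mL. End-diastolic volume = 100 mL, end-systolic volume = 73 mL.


SV = EDV - ESV
SV = 100 - 73
SV = 27 mL


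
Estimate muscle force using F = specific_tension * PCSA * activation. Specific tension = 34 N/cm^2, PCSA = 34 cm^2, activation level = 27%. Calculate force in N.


F = sigma * PCSA * activation
F = 34 * 34 * 0.27
F = 312.1 N


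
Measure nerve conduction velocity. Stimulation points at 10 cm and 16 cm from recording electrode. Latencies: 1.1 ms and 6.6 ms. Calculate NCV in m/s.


Distance = (16 - 10) / 100 = 0.06 m
dt = (6.6 - 1.1) / 1000 = 0.0055 s
NCV = dist / dt = 10.91 m/s


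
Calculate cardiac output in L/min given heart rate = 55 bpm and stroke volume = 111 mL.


CO = HR * SV
CO = 55 * 111 / 1000
CO = 6.105 L/min


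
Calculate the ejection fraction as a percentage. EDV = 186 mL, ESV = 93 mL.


SV = EDV - ESV = 186 - 93 = 93 mL
EF = SV/EDV * 100 = 93/186 * 100
EF = 50%


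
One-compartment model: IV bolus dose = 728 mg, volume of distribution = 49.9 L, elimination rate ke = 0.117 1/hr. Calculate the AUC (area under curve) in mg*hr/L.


C0 = Dose/Vd = 728/49.9 = 14.5892 mg/L
AUC = C0/ke = 14.5892/0.117
AUC = 124.7 mg*hr/L


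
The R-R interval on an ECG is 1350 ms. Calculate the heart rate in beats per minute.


HR = 60 / RR_interval(s)
RR = 1350 ms = 1.35 s
HR = 60 / 1.35 = 44.44 bpm


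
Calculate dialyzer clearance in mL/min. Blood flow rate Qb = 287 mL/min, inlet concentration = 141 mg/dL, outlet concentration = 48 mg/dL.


K = Qb * (Cb_in - Cb_out) / Cb_in
K = 287 * (141 - 48) / 141
K = 189.3 mL/min


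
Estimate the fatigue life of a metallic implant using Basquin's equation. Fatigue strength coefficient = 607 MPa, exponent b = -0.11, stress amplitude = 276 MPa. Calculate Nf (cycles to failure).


sigma_a = sigma_f' * (2Nf)^b
2Nf = (sigma_a/sigma_f')^(1/b)
2Nf = (276/607)^(1/-0.11)
2Nf = 1293.1021
Nf = 646.6


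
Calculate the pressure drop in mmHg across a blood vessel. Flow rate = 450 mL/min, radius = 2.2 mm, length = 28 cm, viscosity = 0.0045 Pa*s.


dP = 8*mu*L*Q / (pi*r^4)
Q = 450 mL/min = 7.5e-06 m^3/s
dP = 1027.26 Pa = 1027.26 / 133.322 mmHg = 7.705 mmHg


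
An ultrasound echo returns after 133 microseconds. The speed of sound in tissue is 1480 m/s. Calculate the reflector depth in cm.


depth = c * t / 2
t = 133 us = 1.3300e-04 s
depth = 1480 * 1.3300e-04 / 2
depth = 0.09842 m = 9.842 cm


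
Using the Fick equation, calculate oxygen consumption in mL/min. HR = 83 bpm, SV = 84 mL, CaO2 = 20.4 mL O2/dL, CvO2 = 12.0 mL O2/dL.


CO = HR*SV = 83*84/1000 = 6.972 L/min
a-v O2 diff = 20.4 - 12.0 = 8.4 mL/dL
VO2 = CO * (CaO2-CvO2) * 10 dL/L
VO2 = 6.972 * 8.4 * 10
VO2 = 585.6 mL/min


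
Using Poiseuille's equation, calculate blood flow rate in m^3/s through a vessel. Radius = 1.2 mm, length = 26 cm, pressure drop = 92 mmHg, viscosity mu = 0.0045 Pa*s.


Q = pi*r^4*dP / (8*mu*L)
r = 0.0012 m, L = 0.26 m
dP = 92 mmHg = 12265.624 Pa
Q = 8.5367e-06 m^3/s


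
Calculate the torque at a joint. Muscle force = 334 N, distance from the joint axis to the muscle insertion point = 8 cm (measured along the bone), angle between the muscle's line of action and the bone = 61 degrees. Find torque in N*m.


Torque = F * d * sin(theta)   (moment arm = d*sin(theta))
d = 8 cm = 0.08 m
Torque = 334 * 0.08 * sin(61)
Torque = 23.37 N*m


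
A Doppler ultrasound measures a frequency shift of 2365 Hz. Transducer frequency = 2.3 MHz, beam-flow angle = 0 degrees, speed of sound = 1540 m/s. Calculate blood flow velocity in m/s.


v = fd * c / (2 * f0 * cos(theta))
v = 2365 * 1540 / (2 * 2.3000e+06 * cos(0))
v = 0.7918 m/s


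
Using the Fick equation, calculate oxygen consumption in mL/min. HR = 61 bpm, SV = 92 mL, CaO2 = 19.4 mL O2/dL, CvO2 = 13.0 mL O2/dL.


CO = HR*SV = 61*92/1000 = 5.612 L/min
a-v O2 diff = 19.4 - 13.0 = 6.4 mL/dL
VO2 = CO * (CaO2-CvO2) * 10 dL/L
VO2 = 5.612 * 6.4 * 10
VO2 = 359.2 mL/min


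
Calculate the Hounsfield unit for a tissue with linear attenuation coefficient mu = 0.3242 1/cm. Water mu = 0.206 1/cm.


HU = ((mu_tissue - mu_water) / mu_water) * 1000
HU = ((0.3242 - 0.206) / 0.206) * 1000
HU = 573.8


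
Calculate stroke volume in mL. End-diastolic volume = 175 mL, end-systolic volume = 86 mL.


SV = EDV - ESV
SV = 175 - 86
SV = 89 mL


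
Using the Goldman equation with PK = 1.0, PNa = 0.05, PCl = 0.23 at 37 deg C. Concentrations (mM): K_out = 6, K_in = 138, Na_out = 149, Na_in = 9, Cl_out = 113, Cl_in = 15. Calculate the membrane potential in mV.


Vm = (RT/F)*ln((PK*Ko + PNa*Nao + PCl*Cli)/(PK*Ki + PNa*Nai + PCl*Clo))
Numer = 16.9, Denom = 164.44
Vm = -60.81 mV


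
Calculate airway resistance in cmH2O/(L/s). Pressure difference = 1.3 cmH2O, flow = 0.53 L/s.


R = dP / flow
R = 1.3 / 0.53
R = 2.453 cmH2O/(L/s)


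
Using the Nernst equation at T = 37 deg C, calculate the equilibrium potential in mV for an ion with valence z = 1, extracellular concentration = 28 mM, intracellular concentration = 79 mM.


E = (RT/(zF)) * ln(C_out/C_in)
T = 37 + 273.15 = 310.15 K
E = (8.314 * 310.15 / (1 * 96485)) * ln(28/79)
E = -27.72 mV


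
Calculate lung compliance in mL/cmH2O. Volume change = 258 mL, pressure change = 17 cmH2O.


C = dV / dP
C = 258 / 17
C = 15.18 mL/cmH2O


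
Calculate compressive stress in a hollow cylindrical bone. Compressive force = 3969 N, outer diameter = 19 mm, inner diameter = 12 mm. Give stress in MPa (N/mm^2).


A = pi*(r_o^2 - r_i^2)
r_o = 9.5 mm, r_i = 6 mm
A = 170.431 mm^2
sigma = F/A = 3969 / 170.431
sigma = 23.29 MPa


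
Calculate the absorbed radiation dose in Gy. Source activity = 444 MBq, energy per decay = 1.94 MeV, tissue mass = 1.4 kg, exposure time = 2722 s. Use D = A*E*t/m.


A = 444 MBq = 4.4400e+08 Bq
E = 1.94 MeV = 3.10788e-13 J
D = A*E*t/m = 4.4400e+08*3.10788e-13*2722/1.4
D = 0.2683 Gy


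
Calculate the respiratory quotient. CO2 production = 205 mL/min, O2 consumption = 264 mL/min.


RQ = VCO2 / VO2
RQ = 205 / 264
RQ = 0.7765


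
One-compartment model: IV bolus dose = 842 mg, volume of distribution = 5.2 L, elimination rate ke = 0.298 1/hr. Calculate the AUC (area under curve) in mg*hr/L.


C0 = Dose/Vd = 842/5.2 = 161.923 mg/L
AUC = C0/ke = 161.923/0.298
AUC = 543.4 mg*hr/L


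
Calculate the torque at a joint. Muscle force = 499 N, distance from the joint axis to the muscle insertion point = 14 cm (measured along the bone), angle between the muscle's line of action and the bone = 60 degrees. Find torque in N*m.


Torque = F * d * sin(theta)   (moment arm = d*sin(theta))
d = 14 cm = 0.14 m
Torque = 499 * 0.14 * sin(60)
Torque = 60.5 N*m


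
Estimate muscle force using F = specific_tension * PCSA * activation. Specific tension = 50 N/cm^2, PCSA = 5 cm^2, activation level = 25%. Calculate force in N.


F = sigma * PCSA * activation
F = 50 * 5 * 0.25
F = 62.5 N


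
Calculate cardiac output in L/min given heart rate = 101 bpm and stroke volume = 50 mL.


CO = HR * SV
CO = 101 * 50 / 1000
CO = 5.05 L/min


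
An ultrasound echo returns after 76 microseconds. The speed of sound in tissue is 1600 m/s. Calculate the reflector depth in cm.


depth = c * t / 2
t = 76 us = 7.6000e-05 s
depth = 1600 * 7.6000e-05 / 2
depth = 0.0608 m = 6.08 cm


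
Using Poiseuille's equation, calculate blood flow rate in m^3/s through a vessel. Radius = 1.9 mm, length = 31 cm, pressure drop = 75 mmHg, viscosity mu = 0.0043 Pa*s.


Q = pi*r^4*dP / (8*mu*L)
r = 0.0019 m, L = 0.31 m
dP = 75 mmHg = 9999.15 Pa
Q = 3.8389e-05 m^3/s


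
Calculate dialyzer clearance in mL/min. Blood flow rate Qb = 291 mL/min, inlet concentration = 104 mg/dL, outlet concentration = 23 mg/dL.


K = Qb * (Cb_in - Cb_out) / Cb_in
K = 291 * (104 - 23) / 104
K = 226.6 mL/min


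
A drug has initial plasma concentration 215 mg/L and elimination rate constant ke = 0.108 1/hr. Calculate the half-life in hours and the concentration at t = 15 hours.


t_half = ln(2) / ke = 0.693147 / 0.108 = 6.418 hr
C(t) = C0 * exp(-ke*t) = 215 * exp(-0.108*15)
C(15) = 42.55 mg/L


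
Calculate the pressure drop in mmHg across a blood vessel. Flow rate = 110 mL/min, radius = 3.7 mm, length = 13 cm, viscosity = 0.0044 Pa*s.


dP = 8*mu*L*Q / (pi*r^4)
Q = 110 mL/min = 1.83333e-06 m^3/s
dP = 14.2485 Pa = 14.2485 / 133.322 mmHg = 0.1069 mmHg


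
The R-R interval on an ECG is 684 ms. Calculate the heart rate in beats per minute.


HR = 60 / RR_interval(s)
RR = 684 ms = 0.684 s
HR = 60 / 0.684 = 87.72 bpm


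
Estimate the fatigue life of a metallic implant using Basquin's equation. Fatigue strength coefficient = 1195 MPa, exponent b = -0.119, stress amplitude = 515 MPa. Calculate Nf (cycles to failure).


sigma_a = sigma_f' * (2Nf)^b
2Nf = (sigma_a/sigma_f')^(1/b)
2Nf = (515/1195)^(1/-0.119)
2Nf = 1180.1534
Nf = 590.1


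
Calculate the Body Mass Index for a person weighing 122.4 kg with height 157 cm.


BMI = weight / height^2
height = 157 cm = 1.57 m
BMI = 122.4 / 1.57^2
BMI = 49.66 kg/m^2


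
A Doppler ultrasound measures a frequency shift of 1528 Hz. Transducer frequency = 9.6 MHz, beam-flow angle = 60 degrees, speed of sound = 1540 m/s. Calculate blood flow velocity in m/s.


v = fd * c / (2 * f0 * cos(theta))
v = 1528 * 1540 / (2 * 9.6000e+06 * cos(60))
v = 0.2451 m/s


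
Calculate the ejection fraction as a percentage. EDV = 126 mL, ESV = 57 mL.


SV = EDV - ESV = 126 - 57 = 69 mL
EF = SV/EDV * 100 = 69/126 * 100
EF = 54.76%


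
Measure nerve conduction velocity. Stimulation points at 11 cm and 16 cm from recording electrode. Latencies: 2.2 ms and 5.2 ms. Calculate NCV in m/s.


Distance = (16 - 11) / 100 = 0.05 m
dt = (5.2 - 2.2) / 1000 = 0.003 s
NCV = dist / dt = 16.67 m/s


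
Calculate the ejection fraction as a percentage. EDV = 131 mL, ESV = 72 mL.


SV = EDV - ESV = 131 - 72 = 59 mL
EF = SV/EDV * 100 = 59/131 * 100
EF = 45.04%


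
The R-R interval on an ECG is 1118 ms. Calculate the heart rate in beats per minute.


HR = 60 / RR_interval(s)
RR = 1118 ms = 1.118 s
HR = 60 / 1.118 = 53.67 bpm


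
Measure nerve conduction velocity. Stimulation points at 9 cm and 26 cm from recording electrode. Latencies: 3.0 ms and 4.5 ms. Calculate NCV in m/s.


Distance = (26 - 9) / 100 = 0.17 m
dt = (4.5 - 3.0) / 1000 = 0.0015 s
NCV = dist / dt = 113.3 m/s


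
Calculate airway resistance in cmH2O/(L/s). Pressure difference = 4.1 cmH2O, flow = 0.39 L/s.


R = dP / flow
R = 4.1 / 0.39
R = 10.51 cmH2O/(L/s)


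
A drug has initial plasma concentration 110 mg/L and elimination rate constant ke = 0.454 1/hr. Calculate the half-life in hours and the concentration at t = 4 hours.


t_half = ln(2) / ke = 0.693147 / 0.454 = 1.527 hr
C(t) = C0 * exp(-ke*t) = 110 * exp(-0.454*4)
C(4) = 17.89 mg/L


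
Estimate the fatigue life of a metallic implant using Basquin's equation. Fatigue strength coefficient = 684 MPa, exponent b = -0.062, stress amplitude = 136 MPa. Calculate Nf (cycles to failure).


sigma_a = sigma_f' * (2Nf)^b
2Nf = (sigma_a/sigma_f')^(1/b)
2Nf = (136/684)^(1/-0.062)
2Nf = 2.0643981e+11
Nf = 1.0322e+11


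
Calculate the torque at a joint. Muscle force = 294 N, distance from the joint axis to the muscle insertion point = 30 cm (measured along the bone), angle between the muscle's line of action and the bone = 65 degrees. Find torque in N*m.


Torque = F * d * sin(theta)   (moment arm = d*sin(theta))
d = 30 cm = 0.3 m
Torque = 294 * 0.3 * sin(65)
Torque = 79.94 N*m


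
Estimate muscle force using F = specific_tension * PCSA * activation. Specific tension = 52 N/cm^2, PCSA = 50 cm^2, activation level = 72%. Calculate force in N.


F = sigma * PCSA * activation
F = 52 * 50 * 0.72
F = 1872 N


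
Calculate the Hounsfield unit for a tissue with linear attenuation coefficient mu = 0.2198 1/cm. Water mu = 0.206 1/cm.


HU = ((mu_tissue - mu_water) / mu_water) * 1000
HU = ((0.2198 - 0.206) / 0.206) * 1000
HU = 66.99


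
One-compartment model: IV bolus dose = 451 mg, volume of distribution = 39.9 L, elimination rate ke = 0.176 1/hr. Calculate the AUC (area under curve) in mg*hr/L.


C0 = Dose/Vd = 451/39.9 = 11.3033 mg/L
AUC = C0/ke = 11.3033/0.176
AUC = 64.22 mg*hr/L


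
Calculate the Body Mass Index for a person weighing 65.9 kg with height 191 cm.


BMI = weight / height^2
height = 191 cm = 1.91 m
BMI = 65.9 / 1.91^2
BMI = 18.06 kg/m^2


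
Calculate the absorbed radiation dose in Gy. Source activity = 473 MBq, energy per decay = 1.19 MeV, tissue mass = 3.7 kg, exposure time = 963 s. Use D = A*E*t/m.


A = 473 MBq = 4.7300e+08 Bq
E = 1.19 MeV = 1.90638e-13 J
D = A*E*t/m = 4.7300e+08*1.90638e-13*963/3.7
D = 0.02347 Gy


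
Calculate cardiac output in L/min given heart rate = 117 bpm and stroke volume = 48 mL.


CO = HR * SV
CO = 117 * 48 / 1000
CO = 5.616 L/min


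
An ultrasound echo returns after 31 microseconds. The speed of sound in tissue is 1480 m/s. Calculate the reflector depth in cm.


depth = c * t / 2
t = 31 us = 3.1000e-05 s
depth = 1480 * 3.1000e-05 / 2
depth = 0.02294 m = 2.294 cm


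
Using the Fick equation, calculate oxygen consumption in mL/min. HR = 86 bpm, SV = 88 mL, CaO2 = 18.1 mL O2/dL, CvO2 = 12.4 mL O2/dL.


CO = HR*SV = 86*88/1000 = 7.568 L/min
a-v O2 diff = 18.1 - 12.4 = 5.7 mL/dL
VO2 = CO * (CaO2-CvO2) * 10 dL/L
VO2 = 7.568 * 5.7 * 10
VO2 = 431.4 mL/min


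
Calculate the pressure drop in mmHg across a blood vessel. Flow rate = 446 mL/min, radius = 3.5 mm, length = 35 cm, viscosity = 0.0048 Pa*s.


dP = 8*mu*L*Q / (pi*r^4)
Q = 446 mL/min = 7.43333e-06 m^3/s
dP = 211.914 Pa = 211.914 / 133.322 mmHg = 1.589 mmHg


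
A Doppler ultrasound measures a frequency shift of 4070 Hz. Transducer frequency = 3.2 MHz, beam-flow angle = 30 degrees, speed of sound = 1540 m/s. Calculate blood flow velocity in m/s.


v = fd * c / (2 * f0 * cos(theta))
v = 4070 * 1540 / (2 * 3.2000e+06 * cos(30))
v = 1.131 m/s


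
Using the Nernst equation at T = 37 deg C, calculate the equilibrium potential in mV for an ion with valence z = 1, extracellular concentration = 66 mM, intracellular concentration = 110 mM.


E = (RT/(zF)) * ln(C_out/C_in)
T = 37 + 273.15 = 310.15 K
E = (8.314 * 310.15 / (1 * 96485)) * ln(66/110)
E = -13.65 mV


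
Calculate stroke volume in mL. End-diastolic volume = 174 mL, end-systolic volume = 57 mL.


SV = EDV - ESV
SV = 174 - 57
SV = 117 mL


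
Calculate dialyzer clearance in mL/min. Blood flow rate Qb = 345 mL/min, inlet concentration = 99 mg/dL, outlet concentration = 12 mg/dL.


K = Qb * (Cb_in - Cb_out) / Cb_in
K = 345 * (99 - 12) / 99
K = 303.2 mL/min


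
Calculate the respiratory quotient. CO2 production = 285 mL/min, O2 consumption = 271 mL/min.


RQ = VCO2 / VO2
RQ = 285 / 271
RQ = 1.052


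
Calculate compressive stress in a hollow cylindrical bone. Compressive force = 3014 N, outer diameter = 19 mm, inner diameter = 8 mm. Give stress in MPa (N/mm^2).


A = pi*(r_o^2 - r_i^2)
r_o = 9.5 mm, r_i = 4 mm
A = 233.263 mm^2
sigma = F/A = 3014 / 233.263
sigma = 12.92 MPa


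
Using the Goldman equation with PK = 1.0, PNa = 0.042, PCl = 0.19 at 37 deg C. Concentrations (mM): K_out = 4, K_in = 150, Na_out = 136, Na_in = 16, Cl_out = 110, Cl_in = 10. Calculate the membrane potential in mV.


Vm = (RT/F)*ln((PK*Ko + PNa*Nao + PCl*Cli)/(PK*Ki + PNa*Nai + PCl*Clo))
Numer = 11.612, Denom = 171.572
Vm = -71.97 mV


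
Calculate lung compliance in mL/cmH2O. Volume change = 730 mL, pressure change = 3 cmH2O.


C = dV / dP
C = 730 / 3
C = 243.3 mL/cmH2O


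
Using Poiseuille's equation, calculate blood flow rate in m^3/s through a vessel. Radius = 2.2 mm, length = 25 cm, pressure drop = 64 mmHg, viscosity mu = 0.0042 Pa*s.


Q = pi*r^4*dP / (8*mu*L)
r = 0.0022 m, L = 0.25 m
dP = 64 mmHg = 8532.608 Pa
Q = 7.4755e-05 m^3/s


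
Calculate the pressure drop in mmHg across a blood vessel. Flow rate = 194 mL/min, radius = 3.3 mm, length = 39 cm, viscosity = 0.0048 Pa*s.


dP = 8*mu*L*Q / (pi*r^4)
Q = 194 mL/min = 3.23333e-06 m^3/s
dP = 129.969 Pa = 129.969 / 133.322 mmHg = 0.9749 mmHg


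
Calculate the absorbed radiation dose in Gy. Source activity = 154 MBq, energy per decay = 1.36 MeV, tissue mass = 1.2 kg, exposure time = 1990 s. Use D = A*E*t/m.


A = 154 MBq = 1.5400e+08 Bq
E = 1.36 MeV = 2.17872e-13 J
D = A*E*t/m = 1.5400e+08*2.17872e-13*1990/1.2
D = 0.05564 Gy


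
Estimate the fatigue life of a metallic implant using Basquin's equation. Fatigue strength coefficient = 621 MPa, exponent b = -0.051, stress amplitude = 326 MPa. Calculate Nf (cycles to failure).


sigma_a = sigma_f' * (2Nf)^b
2Nf = (sigma_a/sigma_f')^(1/b)
2Nf = (326/621)^(1/-0.051)
2Nf = 307415.31
Nf = 1.537e+05


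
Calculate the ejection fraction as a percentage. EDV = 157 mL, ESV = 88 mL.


SV = EDV - ESV = 157 - 88 = 69 mL
EF = SV/EDV * 100 = 69/157 * 100
EF = 43.95%


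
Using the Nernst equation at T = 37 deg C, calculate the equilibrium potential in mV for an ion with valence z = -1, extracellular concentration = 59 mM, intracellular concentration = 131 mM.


E = (RT/(zF)) * ln(C_out/C_in)
T = 37 + 273.15 = 310.15 K
E = (8.314 * 310.15 / (-1 * 96485)) * ln(59/131)
E = 21.32 mV


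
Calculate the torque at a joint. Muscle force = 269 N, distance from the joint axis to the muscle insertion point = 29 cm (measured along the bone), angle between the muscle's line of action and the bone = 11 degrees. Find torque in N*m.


Torque = F * d * sin(theta)   (moment arm = d*sin(theta))
d = 29 cm = 0.29 m
Torque = 269 * 0.29 * sin(11)
Torque = 14.89 N*m


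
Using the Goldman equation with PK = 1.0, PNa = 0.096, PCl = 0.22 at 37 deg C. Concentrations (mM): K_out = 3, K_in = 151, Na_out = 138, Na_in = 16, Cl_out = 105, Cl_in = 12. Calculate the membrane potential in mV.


Vm = (RT/F)*ln((PK*Ko + PNa*Nao + PCl*Cli)/(PK*Ki + PNa*Nai + PCl*Clo))
Numer = 18.888, Denom = 175.636
Vm = -59.59 mV


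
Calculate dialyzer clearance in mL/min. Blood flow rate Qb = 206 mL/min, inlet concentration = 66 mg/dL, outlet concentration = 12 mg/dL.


K = Qb * (Cb_in - Cb_out) / Cb_in
K = 206 * (66 - 12) / 66
K = 168.5 mL/min


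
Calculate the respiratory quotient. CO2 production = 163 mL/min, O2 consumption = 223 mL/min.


RQ = VCO2 / VO2
RQ = 163 / 223
RQ = 0.7309


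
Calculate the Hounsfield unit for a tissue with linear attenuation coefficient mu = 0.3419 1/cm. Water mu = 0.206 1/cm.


HU = ((mu_tissue - mu_water) / mu_water) * 1000
HU = ((0.3419 - 0.206) / 0.206) * 1000
HU = 659.7


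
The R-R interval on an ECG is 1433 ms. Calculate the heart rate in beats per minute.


HR = 60 / RR_interval(s)
RR = 1433 ms = 1.433 s
HR = 60 / 1.433 = 41.87 bpm


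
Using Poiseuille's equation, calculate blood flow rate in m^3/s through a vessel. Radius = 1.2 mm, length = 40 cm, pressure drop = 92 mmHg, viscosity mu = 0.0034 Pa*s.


Q = pi*r^4*dP / (8*mu*L)
r = 0.0012 m, L = 0.4 m
dP = 92 mmHg = 12265.624 Pa
Q = 7.3440e-06 m^3/s


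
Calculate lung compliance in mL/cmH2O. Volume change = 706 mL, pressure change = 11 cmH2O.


C = dV / dP
C = 706 / 11
C = 64.18 mL/cmH2O
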